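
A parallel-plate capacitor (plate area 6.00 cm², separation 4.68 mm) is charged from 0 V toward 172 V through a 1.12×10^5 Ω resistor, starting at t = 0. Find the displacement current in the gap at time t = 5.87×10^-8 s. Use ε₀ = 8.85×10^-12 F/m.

9.68×10^-4 A

With C = ε₀A/d = (8.85×10^-12)(6.00×10^-4)/(4.68×10^-3) = 1.135×10^-12 F, the time constant is τ = RC = 1.271×10^-7 s, so t/τ = 0.4618 and e^(−t/τ) = 0.6301.
I_d = I_cond = (V₀/R) e^(−t/τ) = (1.536×10^-3)(0.6301) = 9.68×10^-4 A.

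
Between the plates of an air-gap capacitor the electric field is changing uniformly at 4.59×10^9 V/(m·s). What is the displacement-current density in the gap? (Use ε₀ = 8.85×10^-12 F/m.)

The displacement-current density is ε₀ ∂E/∂t = (8.85×10^-12)(4.59×10^9) = 0.0406 A/m².

0.0406 A/m²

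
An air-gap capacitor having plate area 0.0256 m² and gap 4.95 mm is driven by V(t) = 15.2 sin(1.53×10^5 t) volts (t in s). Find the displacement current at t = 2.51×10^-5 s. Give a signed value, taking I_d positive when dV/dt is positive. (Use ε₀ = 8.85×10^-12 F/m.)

dE/dt = (V₀ω/d)·cos(ωt) with ωt = 3.8403 rad: (15.2)(1.53×10^5)(-0.7657)/(4.95×10^-3) = -3.597×10^8 V/(m·s).
I_d = ε₀ A dE/dt = (8.85×10^-12)(0.0256)(-3.597×10^8) = -8.15×10^-5 A.

-8.15×10^-5 A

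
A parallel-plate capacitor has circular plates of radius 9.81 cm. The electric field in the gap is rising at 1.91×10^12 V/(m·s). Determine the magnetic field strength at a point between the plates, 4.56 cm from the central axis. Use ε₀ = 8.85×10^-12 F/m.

4.84×10^-7 T

Total displacement current: I_d = ε₀(πR²)(dE/dt) = (8.85×10^-12)(0.03023)(1.91×10^12) = 0.5110 A.
An Ampèrian loop of radius r encloses a fraction (r/R)² of I_d. Then B·2πr = μ₀ I_d (r/R)², giving B = μ₀ I_d r/(2πR²) = 4.84×10^-7 T.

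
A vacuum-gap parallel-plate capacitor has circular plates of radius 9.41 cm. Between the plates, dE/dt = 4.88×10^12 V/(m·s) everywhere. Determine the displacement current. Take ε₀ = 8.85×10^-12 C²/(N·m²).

1.20 A

I_d = ε₀ A (dE/dt) = (8.85×10^-12)(0.02782 m²)(4.88×10^12) = 1.20 A.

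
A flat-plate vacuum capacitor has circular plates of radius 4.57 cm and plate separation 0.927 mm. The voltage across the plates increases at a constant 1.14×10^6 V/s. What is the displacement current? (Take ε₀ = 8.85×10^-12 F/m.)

7.14×10^-5 A

The field between the plates is E = V/d, so dE/dt = (1.14×10^6)/(9.27×10^-4 m) = 1.230×10^9 V/(m·s).
I_d = ε₀ A (dE/dt) = (8.85×10^-12)(6.561×10^-3)(1.230×10^9) = 7.14×10^-5 A.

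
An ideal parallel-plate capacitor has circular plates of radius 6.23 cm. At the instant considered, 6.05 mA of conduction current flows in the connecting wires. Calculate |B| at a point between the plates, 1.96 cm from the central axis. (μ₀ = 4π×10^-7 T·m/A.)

6.11×10^-9 T

Between the plates the displacement current equals the wire current: I_d = 6.05 mA = 6.05×10^-3 A.
∮B·dl = μ₀ I_d,enc with I_d,enc = I_d r²/R² = 5.988×10^-4 A; so B = μ₀ I_d,enc/(2πr) = 6.11×10^-9 T.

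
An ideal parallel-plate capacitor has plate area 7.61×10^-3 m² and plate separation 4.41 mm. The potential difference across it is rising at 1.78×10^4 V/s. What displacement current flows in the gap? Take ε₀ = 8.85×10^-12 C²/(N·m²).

The displacement current equals the charging current C dV/dt. With C = ε₀A/d = (8.85×10^-12)(7.61×10^-3)/(4.41×10^-3) = 1.527×10^-11 F, I_d = (1.527×10^-11)(1.78×10^4) = 2.72×10^-7 A.

2.72×10^-7 A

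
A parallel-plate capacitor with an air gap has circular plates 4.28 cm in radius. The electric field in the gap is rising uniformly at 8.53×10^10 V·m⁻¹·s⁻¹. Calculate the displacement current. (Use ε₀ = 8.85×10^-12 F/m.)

The displacement current is ε₀ times dΦ_E/dt = ε₀ A dE/dt = (8.85×10^-12)(5.755×10^-3)(8.53×10^10) = 4.34×10^-3 A.

4.34×10^-3 A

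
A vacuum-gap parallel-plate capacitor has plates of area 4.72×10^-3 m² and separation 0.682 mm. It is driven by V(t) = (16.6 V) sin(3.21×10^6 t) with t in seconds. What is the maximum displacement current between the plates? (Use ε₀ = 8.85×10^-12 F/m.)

The displacement current equals the conduction current C dV/dt, which peaks at C V₀ ω.
With C = ε₀A/d = (8.85×10^-12)(4.72×10^-3)/(6.82×10^-4) = 6.125×10^-11 F and ω = 3.21×10^6 rad/s, I_d,max = (6.125×10^-11)(16.6)(3.21×10^6) = 3.26×10^-3 A.

3.26×10^-3 A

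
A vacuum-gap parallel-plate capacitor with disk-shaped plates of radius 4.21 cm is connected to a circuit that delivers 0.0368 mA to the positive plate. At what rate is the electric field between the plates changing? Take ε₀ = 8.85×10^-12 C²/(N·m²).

7.47×10^8 V/(m·s)

The displacement current between the plates equals the conduction current, I_d = 0.0368 mA.
Inverting I_d = ε₀ A dE/dt gives dE/dt = 3.68×10^-5 / (8.85×10^-12 · 5.568×10^-3) = 7.47×10^8 V/(m·s).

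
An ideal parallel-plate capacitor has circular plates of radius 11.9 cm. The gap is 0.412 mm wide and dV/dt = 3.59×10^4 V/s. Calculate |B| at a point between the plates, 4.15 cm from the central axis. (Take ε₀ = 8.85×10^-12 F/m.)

I_d = C dV/dt with C = ε₀πR²/d = 9.557×10^-10 F, so I_d = (9.557×10^-10)(3.59×10^4) = 3.431×10^-5 A.
For r < R the Ampère–Maxwell law gives B(2πr) = μ₀ I_d (r²/R²), so B = μ₀ I_d r/(2πR²) = (4π×10^-7)(3.431×10^-5)(0.0415)/(2π·0.119²) = 2.01×10^-11 T.

2.01×10^-11 T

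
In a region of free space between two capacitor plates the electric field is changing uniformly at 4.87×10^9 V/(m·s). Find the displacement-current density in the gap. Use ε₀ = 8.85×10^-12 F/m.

J_d = ε₀ ∂E/∂t, so J_d = 0.0431 A/m².

0.0431 A/m²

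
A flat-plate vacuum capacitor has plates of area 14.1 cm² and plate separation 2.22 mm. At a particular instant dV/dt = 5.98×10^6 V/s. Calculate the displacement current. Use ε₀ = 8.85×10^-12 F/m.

The displacement current equals the charging current C dV/dt. With C = ε₀A/d = (8.85×10^-12)(1.41×10^-3)/(2.22×10^-3) = 5.621×10^-12 F, I_d = (5.621×10^-12)(5.98×10^6) = 3.36×10^-5 A.

3.36×10^-5 A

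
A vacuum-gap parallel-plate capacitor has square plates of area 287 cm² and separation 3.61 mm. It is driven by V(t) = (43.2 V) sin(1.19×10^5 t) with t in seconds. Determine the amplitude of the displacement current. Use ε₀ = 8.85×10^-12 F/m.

The displacement current equals the conduction current C dV/dt, which peaks at C V₀ ω.
With C = ε₀A/d = (8.85×10^-12)(0.0287)/(3.61×10^-3) = 7.036×10^-11 F and ω = 1.19×10^5 rad/s, I_d,max = (7.036×10^-11)(43.2)(1.19×10^5) = 3.62×10^-4 A.

3.62×10^-4 A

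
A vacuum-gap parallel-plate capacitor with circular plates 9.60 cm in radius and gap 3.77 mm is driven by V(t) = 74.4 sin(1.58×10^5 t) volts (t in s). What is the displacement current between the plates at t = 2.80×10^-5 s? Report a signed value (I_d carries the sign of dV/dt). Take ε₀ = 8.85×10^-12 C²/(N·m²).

dV/dt = (74.4)(1.58×10^5)·cos(4.424) = -3.343×10^6 V/s.
I_d = C dV/dt with C = ε₀A/d = (8.85×10^-12)(0.02895)/(3.77×10^-3) = 6.796×10^-11 F, so I_d = (6.796×10^-11)(-3.343×10^6) = -2.27×10^-4 A.

-2.27×10^-4 A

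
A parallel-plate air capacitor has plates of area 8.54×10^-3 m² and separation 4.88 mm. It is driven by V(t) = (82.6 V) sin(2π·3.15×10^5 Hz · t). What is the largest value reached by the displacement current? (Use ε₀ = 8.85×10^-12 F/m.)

2.53×10^-3 A

(dE/dt)_max = V₀ω/d = 3.350×10^10 V/(m·s); ω = 2πf = 1.979×10^6 rad/s.
I_d,max = ε₀ A (dE/dt)_max = (8.85×10^-12)(8.54×10^-3)(3.350×10^10) = 2.53×10^-3 A.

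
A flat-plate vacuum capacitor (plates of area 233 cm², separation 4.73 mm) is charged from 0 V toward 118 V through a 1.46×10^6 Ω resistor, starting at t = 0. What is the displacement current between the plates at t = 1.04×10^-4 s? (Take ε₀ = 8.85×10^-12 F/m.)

1.58×10^-5 A

C = ε₀A/d = (8.85×10^-12)(0.0233)/(4.73×10^-3) = 4.360×10^-11 F and τ = RC = 6.366×10^-5 s. I_d in the gap equals the RC charging current.
I_d(t) = (V₀/R) e^(−t/τ) = 8.082×10^-5 · e^(−1.634) = 1.58×10^-5 A.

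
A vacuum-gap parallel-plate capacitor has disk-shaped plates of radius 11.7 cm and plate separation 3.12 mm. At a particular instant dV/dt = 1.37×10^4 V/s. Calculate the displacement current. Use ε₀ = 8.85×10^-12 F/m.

E = V/d so dE/dt = (dV/dt)/d = 4.391×10^6 V/(m·s), and I_d = ε₀ A dE/dt = (8.85×10^-12)(0.04301)(4.391×10^6) = 1.67×10^-6 A.

1.67×10^-6 A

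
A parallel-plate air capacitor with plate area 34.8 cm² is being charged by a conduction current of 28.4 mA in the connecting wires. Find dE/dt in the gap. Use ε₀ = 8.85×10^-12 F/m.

Charge continuity gives I_d = I = 0.0284 A between the plates.
Inverting I_d = ε₀ A dE/dt gives dE/dt = 0.0284 / (8.85×10^-12 · 3.48×10^-3) = 9.22×10^11 V/(m·s).

9.22×10^11 V/(m·s)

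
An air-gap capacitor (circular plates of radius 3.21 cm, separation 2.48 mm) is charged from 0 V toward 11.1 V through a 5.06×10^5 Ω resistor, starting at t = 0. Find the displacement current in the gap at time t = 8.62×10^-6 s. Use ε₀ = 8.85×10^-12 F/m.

C = ε₀A/d = (8.85×10^-12)(3.237×10^-3)/(2.48×10^-3) = 1.155×10^-11 F, so τ = RC = 5.844×10^-6 s.
The conduction current is I(t) = (V₀/R) e^(−t/τ), and the displacement current between the plates equals it.
t/τ = 1.475; I_d = (11.1/5.06×10^5) · e^(−1.475) = (2.194×10^-5)(0.2288) = 5.02×10^-6 A.

5.02×10^-6 A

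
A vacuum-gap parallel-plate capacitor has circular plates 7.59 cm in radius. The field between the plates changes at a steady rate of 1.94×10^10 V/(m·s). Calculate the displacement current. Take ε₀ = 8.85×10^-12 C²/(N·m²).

3.11×10^-3 A

With a uniform field, Φ_E = EA, so I_d = ε₀ A dE/dt = 3.11×10^-3 A.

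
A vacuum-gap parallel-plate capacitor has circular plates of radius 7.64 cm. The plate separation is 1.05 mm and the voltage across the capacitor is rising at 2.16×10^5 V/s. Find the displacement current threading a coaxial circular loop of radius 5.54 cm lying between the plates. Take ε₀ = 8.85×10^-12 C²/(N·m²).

1.76×10^-5 A

With E = V/d, dE/dt = 2.057×10^8 V/(m·s) and πR² = 0.01834 m², giving I_d = ε₀ πR² dE/dt = 3.339×10^-5 A.
Since J_d is uniform, the enclosed fraction is (r/R)² = 0.5258, giving I_d,enc = 1.76×10^-5 A.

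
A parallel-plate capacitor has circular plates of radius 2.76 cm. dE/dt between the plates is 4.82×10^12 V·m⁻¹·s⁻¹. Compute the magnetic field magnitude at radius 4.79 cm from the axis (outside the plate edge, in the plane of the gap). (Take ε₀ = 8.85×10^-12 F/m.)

4.26×10^-7 T

Through the whole plate area (πR² = 2.393×10^-3 m²), I_d = ε₀ πR² dE/dt = 0.1021 A.
For r ≥ R the full I_d is enclosed: B = μ₀ I_d/(2πr) = (4π×10^-7)(0.1021)/(2π·0.0479) = 4.26×10^-7 T.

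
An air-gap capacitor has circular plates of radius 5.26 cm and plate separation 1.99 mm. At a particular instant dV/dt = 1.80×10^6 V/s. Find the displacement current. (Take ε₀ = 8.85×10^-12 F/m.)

E = V/d so dE/dt = (dV/dt)/d = 9.045×10^8 V/(m·s), and I_d = ε₀ A dE/dt = (8.85×10^-12)(8.692×10^-3)(9.045×10^8) = 6.96×10^-5 A.

6.96×10^-5 A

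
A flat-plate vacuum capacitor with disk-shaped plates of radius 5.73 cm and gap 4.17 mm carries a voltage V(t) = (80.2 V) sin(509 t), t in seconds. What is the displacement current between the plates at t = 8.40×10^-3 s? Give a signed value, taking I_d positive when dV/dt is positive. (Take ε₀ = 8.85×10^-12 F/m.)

-3.78×10^-7 A

C = ε₀A/d = (8.85×10^-12)(0.01031)/(4.17×10^-3) = 2.188×10^-11 F. dV/dt = V₀ω·cos(ωt); at ωt = 4.2756 rad this factor is -0.4230.
I_d = C dV/dt = (2.188×10^-11)(80.2)(509)(-0.4230) = -3.78×10^-7 A.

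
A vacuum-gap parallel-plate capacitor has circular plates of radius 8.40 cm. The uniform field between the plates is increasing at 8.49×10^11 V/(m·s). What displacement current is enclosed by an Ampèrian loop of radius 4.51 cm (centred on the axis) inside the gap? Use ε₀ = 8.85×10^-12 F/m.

0.0480 A

I_d = ε₀ dΦ_E/dt = ε₀ πR² (dE/dt) = (8.85×10^-12)(0.02217)(8.49×10^11) = 0.1666 A through the full plate area.
Since J_d is uniform, the enclosed fraction is (r/R)² = 0.2883, giving I_d,enc = 0.0480 A.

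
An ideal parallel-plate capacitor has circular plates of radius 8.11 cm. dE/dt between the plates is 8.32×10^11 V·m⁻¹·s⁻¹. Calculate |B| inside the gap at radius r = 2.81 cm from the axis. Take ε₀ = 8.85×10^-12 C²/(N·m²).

I_d = ε₀ dΦ_E/dt = ε₀ πR² (dE/dt) = (8.85×10^-12)(0.02066)(8.32×10^11) = 0.1521 A through the full plate area.
For r < R the Ampère–Maxwell law gives B(2πr) = μ₀ I_d (r²/R²), so B = μ₀ I_d r/(2πR²) = (4π×10^-7)(0.1521)(0.0281)/(2π·0.0811²) = 1.30×10^-7 T.

1.30×10^-7 T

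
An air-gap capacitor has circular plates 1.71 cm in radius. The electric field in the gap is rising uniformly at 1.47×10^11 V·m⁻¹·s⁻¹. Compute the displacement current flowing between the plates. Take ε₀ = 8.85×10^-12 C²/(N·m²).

1.20×10^-3 A

I_d = ε₀ A (dE/dt) = (8.85×10^-12)(9.186×10^-4 m²)(1.47×10^11) = 1.20×10^-3 A.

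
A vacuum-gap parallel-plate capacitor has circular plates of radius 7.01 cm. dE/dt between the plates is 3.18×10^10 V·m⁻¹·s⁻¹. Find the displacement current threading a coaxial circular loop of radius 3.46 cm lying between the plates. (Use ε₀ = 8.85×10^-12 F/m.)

Through the whole plate area (πR² = 0.01544 m²), I_d = ε₀ πR² dE/dt = 4.345×10^-3 A.
The field is uniform, so I_d,enc = I_d (r/R)² = (4.345×10^-3)(3.46/7.01)² = 1.06×10^-3 A.

1.06×10^-3 A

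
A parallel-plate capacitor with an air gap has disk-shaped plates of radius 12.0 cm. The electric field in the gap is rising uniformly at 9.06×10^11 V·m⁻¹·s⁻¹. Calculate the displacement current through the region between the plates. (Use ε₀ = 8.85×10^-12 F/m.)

The displacement current is ε₀ times dΦ_E/dt = ε₀ A dE/dt = (8.85×10^-12)(0.04524)(9.06×10^11) = 0.363 A.

0.363 A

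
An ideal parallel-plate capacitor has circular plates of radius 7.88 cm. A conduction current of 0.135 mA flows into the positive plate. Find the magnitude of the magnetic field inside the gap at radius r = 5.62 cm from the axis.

By continuity the displacement current in the gap matches the conduction current: I_d = 1.35×10^-4 A.
∮B·dl = μ₀ I_d,enc with I_d,enc = I_d r²/R² = 6.867×10^-5 A; so B = μ₀ I_d,enc/(2πr) = 2.44×10^-10 T.

2.44×10^-10 T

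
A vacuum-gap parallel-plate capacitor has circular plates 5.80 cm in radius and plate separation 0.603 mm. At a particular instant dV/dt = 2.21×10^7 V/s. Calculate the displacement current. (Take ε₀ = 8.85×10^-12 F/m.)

3.43×10^-3 A

The displacement current equals the charging current C dV/dt. With C = ε₀A/d = (8.85×10^-12)(0.01057)/(6.03×10^-4) = 1.551×10^-10 F, I_d = (1.551×10^-10)(2.21×10^7) = 3.43×10^-3 A.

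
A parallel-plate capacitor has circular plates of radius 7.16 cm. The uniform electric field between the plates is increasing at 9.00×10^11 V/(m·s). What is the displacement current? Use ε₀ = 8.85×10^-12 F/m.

0.128 A

I_d = ε₀ A (dE/dt) = (8.85×10^-12)(0.01611 m²)(9.00×10^11) = 0.128 A.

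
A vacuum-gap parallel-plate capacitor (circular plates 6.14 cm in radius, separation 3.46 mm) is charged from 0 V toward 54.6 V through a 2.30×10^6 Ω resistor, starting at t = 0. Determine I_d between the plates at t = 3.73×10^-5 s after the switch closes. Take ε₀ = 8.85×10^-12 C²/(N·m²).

1.39×10^-5 A

With C = ε₀A/d = (8.85×10^-12)(0.01184)/(3.46×10^-3) = 3.028×10^-11 F, the time constant is τ = RC = 6.964×10^-5 s, so t/τ = 0.5356 and e^(−t/τ) = 0.5853.
I_d = I_cond = (V₀/R) e^(−t/τ) = (2.374×10^-5)(0.5853) = 1.39×10^-5 A.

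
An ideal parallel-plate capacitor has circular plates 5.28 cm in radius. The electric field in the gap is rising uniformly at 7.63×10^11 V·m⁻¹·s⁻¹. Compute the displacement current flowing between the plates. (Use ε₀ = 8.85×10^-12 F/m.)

I_d = ε₀ A (dE/dt) = (8.85×10^-12)(8.758×10^-3 m²)(7.63×10^11) = 0.0591 A.

0.0591 A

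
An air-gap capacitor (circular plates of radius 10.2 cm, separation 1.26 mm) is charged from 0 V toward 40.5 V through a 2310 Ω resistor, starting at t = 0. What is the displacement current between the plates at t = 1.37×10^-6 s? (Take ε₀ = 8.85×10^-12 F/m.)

1.32×10^-3 A

C = ε₀A/d = (8.85×10^-12)(0.03269)/(1.26×10^-3) = 2.296×10^-10 F, so τ = RC = 5.304×10^-7 s.
The conduction current is I(t) = (V₀/R) e^(−t/τ), and the displacement current between the plates equals it.
t/τ = 2.583; I_d = (40.5/2310) · e^(−2.583) = (0.01753)(0.07555) = 1.32×10^-3 A.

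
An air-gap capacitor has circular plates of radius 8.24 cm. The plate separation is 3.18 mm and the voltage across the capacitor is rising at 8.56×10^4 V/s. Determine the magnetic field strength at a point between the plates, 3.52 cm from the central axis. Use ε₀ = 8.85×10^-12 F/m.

5.27×10^-12 T

dE/dt = (dV/dt)/d = 2.692×10^7 V/(m·s); I_d = ε₀(πR²)(dE/dt) = (8.85×10^-12)(0.02133)(2.692×10^7) = 5.082×10^-6 A.
For r < R the Ampère–Maxwell law gives B(2πr) = μ₀ I_d (r²/R²), so B = μ₀ I_d r/(2πR²) = (4π×10^-7)(5.082×10^-6)(0.0352)/(2π·0.0824²) = 5.27×10^-12 T.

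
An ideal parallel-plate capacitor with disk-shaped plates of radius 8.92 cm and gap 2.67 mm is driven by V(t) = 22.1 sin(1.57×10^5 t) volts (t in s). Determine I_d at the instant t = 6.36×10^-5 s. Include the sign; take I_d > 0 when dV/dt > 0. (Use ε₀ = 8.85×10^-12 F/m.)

dV/dt = (22.1)(1.57×10^5)·cos(9.9852) = -2.939×10^6 V/s.
I_d = C dV/dt with C = ε₀A/d = (8.85×10^-12)(0.02500)/(2.67×10^-3) = 8.287×10^-11 F, so I_d = (8.287×10^-11)(-2.939×10^6) = -2.44×10^-4 A.

-2.44×10^-4 A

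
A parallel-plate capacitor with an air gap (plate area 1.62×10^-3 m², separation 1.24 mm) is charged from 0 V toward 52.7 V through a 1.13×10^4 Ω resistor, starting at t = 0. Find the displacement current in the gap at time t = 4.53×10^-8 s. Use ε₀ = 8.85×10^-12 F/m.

3.30×10^-3 A

C = ε₀A/d = (8.85×10^-12)(1.62×10^-3)/(1.24×10^-3) = 1.156×10^-11 F and τ = RC = 1.306×10^-7 s. I_d in the gap equals the RC charging current.
I_d(t) = (V₀/R) e^(−t/τ) = 4.664×10^-3 · e^(−0.3469) = 3.30×10^-3 A.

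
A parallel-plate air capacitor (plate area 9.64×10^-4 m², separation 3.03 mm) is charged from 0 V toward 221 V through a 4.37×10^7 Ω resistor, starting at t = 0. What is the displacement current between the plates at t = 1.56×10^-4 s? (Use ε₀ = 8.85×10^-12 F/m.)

C = ε₀A/d = (8.85×10^-12)(9.64×10^-4)/(3.03×10^-3) = 2.816×10^-12 F and τ = RC = 1.231×10^-4 s. I_d in the gap equals the RC charging current.
I_d(t) = (V₀/R) e^(−t/τ) = 5.057×10^-6 · e^(−1.267) = 1.42×10^-6 A.

1.42×10^-6 A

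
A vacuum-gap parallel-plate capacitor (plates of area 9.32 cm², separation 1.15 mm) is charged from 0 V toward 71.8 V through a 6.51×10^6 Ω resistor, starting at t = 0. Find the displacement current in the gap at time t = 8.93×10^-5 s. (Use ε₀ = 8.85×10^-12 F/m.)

1.63×10^-6 A

With C = ε₀A/d = (8.85×10^-12)(9.32×10^-4)/(1.15×10^-3) = 7.172×10^-12 F, the time constant is τ = RC = 4.669×10^-5 s, so t/τ = 1.913 and e^(−t/τ) = 0.1476.
I_d = I_cond = (V₀/R) e^(−t/τ) = (1.103×10^-5)(0.1476) = 1.63×10^-6 A.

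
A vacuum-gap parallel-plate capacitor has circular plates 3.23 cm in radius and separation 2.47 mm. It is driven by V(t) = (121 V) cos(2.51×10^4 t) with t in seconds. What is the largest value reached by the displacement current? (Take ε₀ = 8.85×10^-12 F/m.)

3.57×10^-5 A

The displacement current equals the conduction current C dV/dt, which peaks at C V₀ ω.
With C = ε₀A/d = (8.85×10^-12)(3.278×10^-3)/(2.47×10^-3) = 1.175×10^-11 F and ω = 2.51×10^4 rad/s, I_d,max = (1.175×10^-11)(121)(2.51×10^4) = 3.57×10^-5 A.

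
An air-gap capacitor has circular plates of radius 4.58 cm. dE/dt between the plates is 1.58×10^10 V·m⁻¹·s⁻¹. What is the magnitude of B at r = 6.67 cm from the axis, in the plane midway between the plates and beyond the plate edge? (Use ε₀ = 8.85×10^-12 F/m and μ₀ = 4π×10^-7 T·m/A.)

I_d = ε₀ dΦ_E/dt = ε₀ πR² (dE/dt) = (8.85×10^-12)(6.590×10^-3)(1.58×10^10) = 9.215×10^-4 A through the full plate area.
For r ≥ R the full I_d is enclosed: B = μ₀ I_d/(2πr) = (4π×10^-7)(9.215×10^-4)/(2π·0.0667) = 2.76×10^-9 T.

2.76×10^-9 T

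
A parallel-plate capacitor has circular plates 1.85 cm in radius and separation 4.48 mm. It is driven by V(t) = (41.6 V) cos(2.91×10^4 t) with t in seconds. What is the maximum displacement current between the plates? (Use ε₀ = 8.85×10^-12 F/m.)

2.57×10^-6 A

(dE/dt)_max = V₀ω/d = 2.702×10^8 V/(m·s); ω = 2.91×10^4 rad/s.
I_d,max = ε₀ A (dE/dt)_max = (8.85×10^-12)(1.075×10^-3)(2.702×10^8) = 2.57×10^-6 A.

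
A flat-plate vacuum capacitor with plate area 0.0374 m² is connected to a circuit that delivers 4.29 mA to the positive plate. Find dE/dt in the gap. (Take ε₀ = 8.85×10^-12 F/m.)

The displacement current between the plates equals the conduction current, I_d = 4.29 mA.
Since I_d = ε₀ A dE/dt, dE/dt = I_d/(ε₀A) = (4.29×10^-3)/((8.85×10^-12)(0.0374)) = 1.30×10^10 V/(m·s).

1.30×10^10 V/(m·s)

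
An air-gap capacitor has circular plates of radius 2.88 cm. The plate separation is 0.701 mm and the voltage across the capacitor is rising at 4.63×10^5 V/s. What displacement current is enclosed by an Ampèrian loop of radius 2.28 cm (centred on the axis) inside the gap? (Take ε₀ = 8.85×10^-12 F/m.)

9.55×10^-6 A

dE/dt = (dV/dt)/d = 6.605×10^8 V/(m·s); I_d = ε₀(πR²)(dE/dt) = (8.85×10^-12)(2.606×10^-3)(6.605×10^8) = 1.523×10^-5 A.
Through an area πr² the displacement current is I_d·(πr²/πR²) = I_d (r/R)² = 9.55×10^-6 A.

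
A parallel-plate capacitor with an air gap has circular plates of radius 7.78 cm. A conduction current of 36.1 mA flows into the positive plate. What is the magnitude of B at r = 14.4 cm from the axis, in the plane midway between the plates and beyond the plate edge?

5.01×10^-8 T

Between the plates the displacement current equals the wire current: I_d = 36.1 mA = 0.0361 A.
For r ≥ R the full I_d is enclosed: B = μ₀ I_d/(2πr) = (4π×10^-7)(0.0361)/(2π·0.144) = 5.01×10^-8 T.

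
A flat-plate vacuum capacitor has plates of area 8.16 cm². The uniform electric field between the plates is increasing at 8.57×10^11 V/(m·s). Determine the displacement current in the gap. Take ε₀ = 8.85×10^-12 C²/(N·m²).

6.19×10^-3 A

The displacement current is ε₀ times dΦ_E/dt = ε₀ A dE/dt = (8.85×10^-12)(8.16×10^-4)(8.57×10^11) = 6.19×10^-3 A.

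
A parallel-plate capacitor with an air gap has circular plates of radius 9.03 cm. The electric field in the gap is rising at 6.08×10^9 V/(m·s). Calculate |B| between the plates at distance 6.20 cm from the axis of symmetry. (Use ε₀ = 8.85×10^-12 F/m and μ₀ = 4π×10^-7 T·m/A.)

Total displacement current: I_d = ε₀(πR²)(dE/dt) = (8.85×10^-12)(0.02562)(6.08×10^9) = 1.379×10^-3 A.
For r < R the Ampère–Maxwell law gives B(2πr) = μ₀ I_d (r²/R²), so B = μ₀ I_d r/(2πR²) = (4π×10^-7)(1.379×10^-3)(0.0620)/(2π·0.0903²) = 2.10×10^-9 T.

2.10×10^-9 T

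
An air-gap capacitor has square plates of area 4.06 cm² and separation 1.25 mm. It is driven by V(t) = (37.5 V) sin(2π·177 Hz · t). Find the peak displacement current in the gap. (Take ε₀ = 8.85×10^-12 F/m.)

1.20×10^-7 A

C = ε₀A/d = (8.85×10^-12)(4.06×10^-4)/(1.25×10^-3) = 2.874×10^-12 F; ω = 2πf = 1112 rad/s.
I_d = C dV/dt, so |I_d|_max = C V₀ ω = (2.874×10^-12)(37.5)(1112) = 1.20×10^-7 A.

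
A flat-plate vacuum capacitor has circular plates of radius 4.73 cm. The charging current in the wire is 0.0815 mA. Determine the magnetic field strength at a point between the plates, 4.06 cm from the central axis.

2.96×10^-10 T

No conduction current crosses the gap, so I_d there equals the 8.15×10^-5 A in the leads.
∮B·dl = μ₀ I_d,enc with I_d,enc = I_d r²/R² = 6.005×10^-5 A; so B = μ₀ I_d,enc/(2πr) = 2.96×10^-10 T.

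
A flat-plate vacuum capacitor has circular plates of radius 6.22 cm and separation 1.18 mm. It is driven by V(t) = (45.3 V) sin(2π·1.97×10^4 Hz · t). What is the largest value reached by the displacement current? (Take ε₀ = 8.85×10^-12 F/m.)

5.11×10^-4 A

C = ε₀A/d = (8.85×10^-12)(0.01215)/(1.18×10^-3) = 9.113×10^-11 F; ω = 2πf = 1.238×10^5 rad/s.
I_d = C dV/dt, so |I_d|_max = C V₀ ω = (9.113×10^-11)(45.3)(1.238×10^5) = 5.11×10^-4 A.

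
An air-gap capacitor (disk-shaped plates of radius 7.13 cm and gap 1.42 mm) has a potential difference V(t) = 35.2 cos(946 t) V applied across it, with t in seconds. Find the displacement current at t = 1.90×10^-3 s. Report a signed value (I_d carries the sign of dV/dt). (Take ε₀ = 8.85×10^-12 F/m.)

dV/dt = (35.2)(946)·−sin(1.7974) = -3.245×10^4 V/s.
I_d = C dV/dt with C = ε₀A/d = (8.85×10^-12)(0.01597)/(1.42×10^-3) = 9.953×10^-11 F, so I_d = (9.953×10^-11)(-3.245×10^4) = -3.23×10^-6 A.

-3.23×10^-6 A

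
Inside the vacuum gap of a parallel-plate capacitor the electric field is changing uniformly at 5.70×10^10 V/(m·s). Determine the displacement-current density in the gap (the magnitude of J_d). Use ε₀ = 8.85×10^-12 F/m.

J_d = ε₀ ∂E/∂t, so J_d = 0.504 A/m².

0.504 A/m²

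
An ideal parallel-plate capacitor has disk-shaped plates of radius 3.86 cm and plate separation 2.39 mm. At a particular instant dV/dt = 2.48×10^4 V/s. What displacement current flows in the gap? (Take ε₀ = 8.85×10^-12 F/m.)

C = ε₀A/d = (8.85×10^-12)(4.681×10^-3)/(2.39×10^-3) = 1.733×10^-11 F.
I_d = C dV/dt = (1.733×10^-11)(2.48×10^4) = 4.30×10^-7 A.

4.30×10^-7 A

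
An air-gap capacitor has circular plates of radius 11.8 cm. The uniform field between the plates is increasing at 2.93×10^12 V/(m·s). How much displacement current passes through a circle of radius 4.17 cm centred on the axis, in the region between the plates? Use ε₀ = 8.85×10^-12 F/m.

0.142 A

Total displacement current: I_d = ε₀(πR²)(dE/dt) = (8.85×10^-12)(0.04374)(2.93×10^12) = 1.134 A.
Since J_d is uniform, the enclosed fraction is (r/R)² = 0.1249, giving I_d,enc = 0.142 A.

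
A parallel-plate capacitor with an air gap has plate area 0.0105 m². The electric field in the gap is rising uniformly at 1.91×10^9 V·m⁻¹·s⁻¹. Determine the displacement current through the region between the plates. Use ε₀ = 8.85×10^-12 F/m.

The displacement current is ε₀ times dΦ_E/dt = ε₀ A dE/dt = (8.85×10^-12)(0.0105)(1.91×10^9) = 1.77×10^-4 A.

1.77×10^-4 A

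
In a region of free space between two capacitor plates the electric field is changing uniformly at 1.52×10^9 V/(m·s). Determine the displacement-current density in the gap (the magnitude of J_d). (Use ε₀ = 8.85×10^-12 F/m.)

0.0135 A/m²

The displacement-current density is ε₀ ∂E/∂t = (8.85×10^-12)(1.52×10^9) = 0.0135 A/m².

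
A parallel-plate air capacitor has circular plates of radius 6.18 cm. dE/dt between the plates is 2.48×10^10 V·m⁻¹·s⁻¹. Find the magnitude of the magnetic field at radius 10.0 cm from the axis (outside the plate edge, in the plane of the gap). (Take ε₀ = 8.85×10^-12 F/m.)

5.27×10^-9 T

Total displacement current: I_d = ε₀(πR²)(dE/dt) = (8.85×10^-12)(0.01200)(2.48×10^10) = 2.634×10^-3 A.
With r > R the enclosed displacement current is the full I_d; B = μ₀ I_d / (2πr) = 5.27×10^-9 T.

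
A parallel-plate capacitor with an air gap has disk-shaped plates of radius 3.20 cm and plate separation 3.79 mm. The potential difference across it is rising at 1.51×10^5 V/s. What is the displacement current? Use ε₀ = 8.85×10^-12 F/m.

1.13×10^-6 A

C = ε₀A/d = (8.85×10^-12)(3.217×10^-3)/(3.79×10^-3) = 7.512×10^-12 F.
I_d = C dV/dt = (7.512×10^-12)(1.51×10^5) = 1.13×10^-6 A.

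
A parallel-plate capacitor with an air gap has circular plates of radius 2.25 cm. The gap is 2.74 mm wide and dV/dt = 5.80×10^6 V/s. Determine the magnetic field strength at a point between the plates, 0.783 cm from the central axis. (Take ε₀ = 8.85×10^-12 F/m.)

dE/dt = (dV/dt)/d = 2.117×10^9 V/(m·s); I_d = ε₀(πR²)(dE/dt) = (8.85×10^-12)(1.590×10^-3)(2.117×10^9) = 2.979×10^-5 A.
∮B·dl = μ₀ I_d,enc with I_d,enc = I_d r²/R² = 3.608×10^-6 A; so B = μ₀ I_d,enc/(2πr) = 9.22×10^-11 T.

9.22×10^-11 T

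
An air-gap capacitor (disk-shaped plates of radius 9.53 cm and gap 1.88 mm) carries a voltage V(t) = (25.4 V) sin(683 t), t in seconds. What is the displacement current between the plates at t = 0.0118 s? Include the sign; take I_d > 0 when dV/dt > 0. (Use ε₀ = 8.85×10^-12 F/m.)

-4.75×10^-7 A

dE/dt = (V₀ω/d)·cos(ωt) with ωt = 8.0594 rad: (25.4)(683)(-0.2040)/(1.88×10^-3) = -1.882×10^6 V/(m·s).
I_d = ε₀ A dE/dt = (8.85×10^-12)(0.02853)(-1.882×10^6) = -4.75×10^-7 A.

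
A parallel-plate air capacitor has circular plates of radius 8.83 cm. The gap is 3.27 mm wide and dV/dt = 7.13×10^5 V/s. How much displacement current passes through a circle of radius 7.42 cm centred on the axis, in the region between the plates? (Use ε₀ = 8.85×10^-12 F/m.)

3.34×10^-5 A

dE/dt = (dV/dt)/d = 2.180×10^8 V/(m·s); I_d = ε₀(πR²)(dE/dt) = (8.85×10^-12)(0.02449)(2.180×10^8) = 4.725×10^-5 A.
Through an area πr² the displacement current is I_d·(πr²/πR²) = I_d (r/R)² = 3.34×10^-5 A.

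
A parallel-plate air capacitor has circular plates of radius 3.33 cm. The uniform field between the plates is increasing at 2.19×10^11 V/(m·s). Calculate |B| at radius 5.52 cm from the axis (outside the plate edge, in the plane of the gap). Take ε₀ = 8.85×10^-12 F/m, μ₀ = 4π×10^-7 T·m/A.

2.45×10^-8 T

Through the whole plate area (πR² = 3.484×10^-3 m²), I_d = ε₀ πR² dE/dt = 6.753×10^-3 A.
Outside the plates the loop encloses all of I_d, so B·2πr = μ₀ I_d and B = 2.45×10^-8 T.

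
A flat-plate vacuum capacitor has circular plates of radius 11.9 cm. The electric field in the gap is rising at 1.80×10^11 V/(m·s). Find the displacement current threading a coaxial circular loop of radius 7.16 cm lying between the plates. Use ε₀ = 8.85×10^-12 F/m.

Through the whole plate area (πR² = 0.04449 m²), I_d = ε₀ πR² dE/dt = 0.07087 A.
Since J_d is uniform, the enclosed fraction is (r/R)² = 0.3620, giving I_d,enc = 0.0257 A.

0.0257 A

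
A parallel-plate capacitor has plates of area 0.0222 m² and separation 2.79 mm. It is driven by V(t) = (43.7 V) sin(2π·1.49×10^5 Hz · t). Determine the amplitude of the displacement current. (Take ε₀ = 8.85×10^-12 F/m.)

(dE/dt)_max = V₀ω/d = 1.466×10^10 V/(m·s); ω = 2πf = 9.362×10^5 rad/s.
I_d,max = ε₀ A (dE/dt)_max = (8.85×10^-12)(0.0222)(1.466×10^10) = 2.88×10^-3 A.

2.88×10^-3 A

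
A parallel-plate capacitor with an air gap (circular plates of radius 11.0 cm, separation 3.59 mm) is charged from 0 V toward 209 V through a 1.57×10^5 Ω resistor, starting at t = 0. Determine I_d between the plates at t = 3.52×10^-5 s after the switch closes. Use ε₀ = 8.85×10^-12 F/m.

C = ε₀A/d = (8.85×10^-12)(0.03801)/(3.59×10^-3) = 9.370×10^-11 F, so τ = RC = 1.471×10^-5 s.
The conduction current is I(t) = (V₀/R) e^(−t/τ), and the displacement current between the plates equals it.
t/τ = 2.393; I_d = (209/1.57×10^5) · e^(−2.393) = (1.331×10^-3)(0.09136) = 1.22×10^-4 A.

1.22×10^-4 A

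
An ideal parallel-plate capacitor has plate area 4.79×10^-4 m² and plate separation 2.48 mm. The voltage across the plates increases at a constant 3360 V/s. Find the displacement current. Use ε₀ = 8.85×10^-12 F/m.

C = ε₀A/d = (8.85×10^-12)(4.79×10^-4)/(2.48×10^-3) = 1.709×10^-12 F.
I_d = C dV/dt = (1.709×10^-12)(3360) = 5.74×10^-9 A.

5.74×10^-9 A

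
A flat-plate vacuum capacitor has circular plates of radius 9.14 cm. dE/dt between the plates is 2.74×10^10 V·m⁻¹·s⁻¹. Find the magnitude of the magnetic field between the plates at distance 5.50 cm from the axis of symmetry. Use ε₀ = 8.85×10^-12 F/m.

8.38×10^-9 T

I_d = ε₀ dΦ_E/dt = ε₀ πR² (dE/dt) = (8.85×10^-12)(0.02624)(2.74×10^10) = 6.363×10^-3 A through the full plate area.
An Ampèrian loop of radius r encloses a fraction (r/R)² of I_d. Then B·2πr = μ₀ I_d (r/R)², giving B = μ₀ I_d r/(2πR²) = 8.38×10^-9 T.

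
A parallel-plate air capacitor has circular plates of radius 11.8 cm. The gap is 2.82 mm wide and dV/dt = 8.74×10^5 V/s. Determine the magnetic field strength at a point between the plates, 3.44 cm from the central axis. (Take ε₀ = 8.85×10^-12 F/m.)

I_d = C dV/dt with C = ε₀πR²/d = 1.373×10^-10 F, so I_d = (1.373×10^-10)(8.74×10^5) = 1.200×10^-4 A.
∮B·dl = μ₀ I_d,enc with I_d,enc = I_d r²/R² = 1.020×10^-5 A; so B = μ₀ I_d,enc/(2πr) = 5.93×10^-11 T.

5.93×10^-11 T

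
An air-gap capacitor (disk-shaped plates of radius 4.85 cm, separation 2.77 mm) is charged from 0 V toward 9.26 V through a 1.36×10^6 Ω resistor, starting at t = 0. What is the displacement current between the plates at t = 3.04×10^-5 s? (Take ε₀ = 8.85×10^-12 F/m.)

2.64×10^-6 A

With C = ε₀A/d = (8.85×10^-12)(7.390×10^-3)/(2.77×10^-3) = 2.361×10^-11 F, the time constant is τ = RC = 3.211×10^-5 s, so t/τ = 0.9467 and e^(−t/τ) = 0.3880.
I_d = I_cond = (V₀/R) e^(−t/τ) = (6.809×10^-6)(0.3880) = 2.64×10^-6 A.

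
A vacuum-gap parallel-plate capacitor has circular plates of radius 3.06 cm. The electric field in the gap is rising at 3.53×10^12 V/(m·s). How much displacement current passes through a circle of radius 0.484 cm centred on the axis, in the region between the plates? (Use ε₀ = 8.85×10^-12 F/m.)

2.30×10^-3 A

Total displacement current: I_d = ε₀(πR²)(dE/dt) = (8.85×10^-12)(2.942×10^-3)(3.53×10^12) = 0.09191 A.
The field is uniform, so I_d,enc = I_d (r/R)² = (0.09191)(0.484/3.06)² = 2.30×10^-3 A.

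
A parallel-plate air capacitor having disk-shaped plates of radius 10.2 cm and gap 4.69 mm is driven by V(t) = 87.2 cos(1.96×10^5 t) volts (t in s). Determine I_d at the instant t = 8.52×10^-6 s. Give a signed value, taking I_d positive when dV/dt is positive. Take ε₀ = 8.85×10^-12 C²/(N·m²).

-1.05×10^-3 A

C = ε₀A/d = (8.85×10^-12)(0.03269)/(4.69×10^-3) = 6.169×10^-11 F. dV/dt = V₀ω·−sin(ωt); at ωt = 1.66992 rad this factor is -0.9951.
I_d = C dV/dt = (6.169×10^-11)(87.2)(1.96×10^5)(-0.9951) = -1.05×10^-3 A.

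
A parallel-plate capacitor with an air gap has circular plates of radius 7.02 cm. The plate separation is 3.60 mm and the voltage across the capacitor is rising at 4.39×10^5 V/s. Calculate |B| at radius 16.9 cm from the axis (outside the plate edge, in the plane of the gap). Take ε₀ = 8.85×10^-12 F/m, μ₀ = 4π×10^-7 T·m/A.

1.98×10^-11 T

dE/dt = (dV/dt)/d = 1.219×10^8 V/(m·s); I_d = ε₀(πR²)(dE/dt) = (8.85×10^-12)(0.01548)(1.219×10^8) = 1.670×10^-5 A.
With r > R the enclosed displacement current is the full I_d; B = μ₀ I_d / (2πr) = 1.98×10^-11 T.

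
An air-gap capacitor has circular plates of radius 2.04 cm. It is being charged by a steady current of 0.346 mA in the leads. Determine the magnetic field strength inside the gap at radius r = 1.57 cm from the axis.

No conduction current crosses the gap, so I_d there equals the 3.46×10^-4 A in the leads.
∮B·dl = μ₀ I_d,enc with I_d,enc = I_d r²/R² = 2.049×10^-4 A; so B = μ₀ I_d,enc/(2πr) = 2.61×10^-9 T.

2.61×10^-9 T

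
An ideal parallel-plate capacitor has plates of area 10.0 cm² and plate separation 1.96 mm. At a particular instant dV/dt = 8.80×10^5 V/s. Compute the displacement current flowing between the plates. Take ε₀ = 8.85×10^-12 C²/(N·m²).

3.97×10^-6 A

E = V/d so dE/dt = (dV/dt)/d = 4.490×10^8 V/(m·s), and I_d = ε₀ A dE/dt = (8.85×10^-12)(1.00×10^-3)(4.490×10^8) = 3.97×10^-6 A.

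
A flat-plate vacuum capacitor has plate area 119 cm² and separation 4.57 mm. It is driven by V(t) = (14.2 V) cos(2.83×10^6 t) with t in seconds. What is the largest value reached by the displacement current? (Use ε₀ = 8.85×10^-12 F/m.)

(dE/dt)_max = V₀ω/d = 8.793×10^9 V/(m·s); ω = 2.83×10^6 rad/s.
I_d,max = ε₀ A (dE/dt)_max = (8.85×10^-12)(0.0119)(8.793×10^9) = 9.26×10^-4 A.

9.26×10^-4 A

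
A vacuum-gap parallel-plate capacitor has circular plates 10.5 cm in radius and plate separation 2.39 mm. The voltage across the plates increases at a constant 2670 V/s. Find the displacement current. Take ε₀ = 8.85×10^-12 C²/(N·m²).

3.42×10^-7 A

E = V/d so dE/dt = (dV/dt)/d = 1.117×10^6 V/(m·s), and I_d = ε₀ A dE/dt = (8.85×10^-12)(0.03464)(1.117×10^6) = 3.42×10^-7 A.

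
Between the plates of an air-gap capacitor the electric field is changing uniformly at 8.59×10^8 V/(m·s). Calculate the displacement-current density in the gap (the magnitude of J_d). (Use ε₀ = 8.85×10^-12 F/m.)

J_d = ε₀ dE/dt = (8.85×10^-12)(8.59×10^8) = 7.60×10^-3 A/m².

7.60×10^-3 A/m²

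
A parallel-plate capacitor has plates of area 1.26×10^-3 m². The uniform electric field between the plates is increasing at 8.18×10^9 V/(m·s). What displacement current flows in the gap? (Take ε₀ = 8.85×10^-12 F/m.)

9.12×10^-5 A

With a uniform field, Φ_E = EA, so I_d = ε₀ A dE/dt = 9.12×10^-5 A.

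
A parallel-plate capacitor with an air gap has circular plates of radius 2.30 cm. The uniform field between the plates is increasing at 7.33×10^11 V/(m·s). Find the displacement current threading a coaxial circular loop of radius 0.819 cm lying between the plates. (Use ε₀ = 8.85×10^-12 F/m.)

1.37×10^-3 A

Through the whole plate area (πR² = 1.662×10^-3 m²), I_d = ε₀ πR² dE/dt = 0.01078 A.
Since J_d is uniform, the enclosed fraction is (r/R)² = 0.1268, giving I_d,enc = 1.37×10^-3 A.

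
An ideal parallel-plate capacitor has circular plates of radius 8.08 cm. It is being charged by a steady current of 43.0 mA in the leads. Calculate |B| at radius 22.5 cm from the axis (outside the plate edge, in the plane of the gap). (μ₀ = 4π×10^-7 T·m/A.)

No conduction current crosses the gap, so I_d there equals the 0.0430 A in the leads.
For r ≥ R the full I_d is enclosed: B = μ₀ I_d/(2πr) = (4π×10^-7)(0.0430)/(2π·0.225) = 3.82×10^-8 T.

3.82×10^-8 T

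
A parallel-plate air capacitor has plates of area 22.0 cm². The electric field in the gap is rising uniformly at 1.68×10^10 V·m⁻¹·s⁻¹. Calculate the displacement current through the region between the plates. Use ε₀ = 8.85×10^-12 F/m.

The displacement current is ε₀ times dΦ_E/dt = ε₀ A dE/dt = (8.85×10^-12)(2.20×10^-3)(1.68×10^10) = 3.27×10^-4 A.

3.27×10^-4 A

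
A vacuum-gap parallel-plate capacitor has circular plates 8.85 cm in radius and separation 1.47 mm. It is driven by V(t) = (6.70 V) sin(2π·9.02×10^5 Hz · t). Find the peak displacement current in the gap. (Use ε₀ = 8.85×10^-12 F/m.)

The displacement current equals the conduction current C dV/dt, which peaks at C V₀ ω.
With C = ε₀A/d = (8.85×10^-12)(0.02461)/(1.47×10^-3) = 1.482×10^-10 F and ω = 2πf = 5.667×10^6 rad/s, I_d,max = (1.482×10^-10)(6.70)(5.667×10^6) = 5.63×10^-3 A.

5.63×10^-3 A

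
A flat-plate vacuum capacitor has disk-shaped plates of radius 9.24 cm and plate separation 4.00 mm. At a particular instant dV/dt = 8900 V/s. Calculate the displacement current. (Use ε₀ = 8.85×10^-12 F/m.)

C = ε₀A/d = (8.85×10^-12)(0.02682)/(4.00×10^-3) = 5.934×10^-11 F.
I_d = C dV/dt = (5.934×10^-11)(8900) = 5.28×10^-7 A.

5.28×10^-7 A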